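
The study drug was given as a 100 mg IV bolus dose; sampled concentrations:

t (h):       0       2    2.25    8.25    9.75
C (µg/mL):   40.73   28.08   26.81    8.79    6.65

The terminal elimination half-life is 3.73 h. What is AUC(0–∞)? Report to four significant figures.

Trapezoidal AUC_0→9.75:
  [0→2]: (40.73+28.08)/2 × 2 = 68.81
  [2→2.25]: (28.08+26.81)/2 × 0.25 = 6.86125
  [2.25→8.25]: (26.81+8.79)/2 × 6 = 106.8
  [8.25→9.75]: (8.79+6.65)/2 × 1.5 = 11.58
  Sum = 194.05125 µg/mL·h
k_e = ln2 / t½ = 0.693147 / 3.73 = 0.1858 h^-1
Extrapolated tail: C_last / k_e = 6.65 / 0.1858 = 35.791
AUC_0→∞ = 194.05125 + 35.791 = 229.84225 µg/mL·h

AUC = 229.8 µg/mL·h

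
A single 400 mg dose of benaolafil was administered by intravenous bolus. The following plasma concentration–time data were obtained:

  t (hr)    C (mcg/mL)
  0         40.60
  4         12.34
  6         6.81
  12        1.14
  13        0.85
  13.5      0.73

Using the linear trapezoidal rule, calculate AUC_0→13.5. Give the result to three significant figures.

AUC = 150 mcg/mL·hr

Trapezoidal AUC_0→13.5:
  [0→4]: (40.60+12.34)/2 × 4 = 105.88
  [4→6]: (12.34+6.81)/2 × 2 = 19.15
  [6→12]: (6.81+1.14)/2 × 6 = 23.85
  [12→13]: (1.14+0.85)/2 × 1 = 0.995
  [13→13.5]: (0.85+0.73)/2 × 0.5 = 0.395
  Sum = 150.27 mcg/mL·hr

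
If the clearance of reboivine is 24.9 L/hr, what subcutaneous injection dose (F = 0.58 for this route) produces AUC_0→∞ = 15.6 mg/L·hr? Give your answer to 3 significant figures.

Dose = CL × AUC_0→∞ / F
     = 24.9 × 15.6 / 0.58 = 669.724 mg

Dose = 670 mg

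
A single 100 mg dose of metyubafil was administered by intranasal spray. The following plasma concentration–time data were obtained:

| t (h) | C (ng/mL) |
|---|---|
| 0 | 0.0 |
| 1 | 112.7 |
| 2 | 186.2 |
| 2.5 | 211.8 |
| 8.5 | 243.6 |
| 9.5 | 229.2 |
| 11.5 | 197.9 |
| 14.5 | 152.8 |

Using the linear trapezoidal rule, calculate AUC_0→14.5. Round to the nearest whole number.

Trapezoidal AUC_0→14.5:
  [0→1]: (0.0+112.7)/2 × 1 = 56.35
  [1→2]: (112.7+186.2)/2 × 1 = 149.45
  [2→2.5]: (186.2+211.8)/2 × 0.5 = 99.5
  [2.5→8.5]: (211.8+243.6)/2 × 6 = 1366.2
  [8.5→9.5]: (243.6+229.2)/2 × 1 = 236.4
  [9.5→11.5]: (229.2+197.9)/2 × 2 = 427.1
  [11.5→14.5]: (197.9+152.8)/2 × 3 = 526.05
  Sum = 2861.05 ng/mL·h

AUC = 2861 ng/mL·h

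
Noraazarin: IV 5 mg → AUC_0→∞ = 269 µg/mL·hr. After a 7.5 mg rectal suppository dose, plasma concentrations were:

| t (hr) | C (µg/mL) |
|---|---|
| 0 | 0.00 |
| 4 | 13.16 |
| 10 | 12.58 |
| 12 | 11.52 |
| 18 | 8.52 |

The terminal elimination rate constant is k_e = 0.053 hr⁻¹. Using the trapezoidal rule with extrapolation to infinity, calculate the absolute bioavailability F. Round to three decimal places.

Trapezoidal AUC_0→18 (rectal suppository):
  [0→4]: (0.00+13.16)/2 × 4 = 26.32
  [4→10]: (13.16+12.58)/2 × 6 = 77.22
  [10→12]: (12.58+11.52)/2 × 2 = 24.1
  [12→18]: (11.52+8.52)/2 × 6 = 60.12
  Sum = 187.76 µg/mL·hr
Tail: C_last/k_e = 8.52/0.053 = 160.755
AUC_0→∞ (rectal suppository) = 187.76 + 160.755 = 348.515 µg/mL·hr
F = (AUC_ev/D_ev)/(AUC_iv/D_iv) = (348.515/7.5)/(269/5) = 46.4687/53.8 = 0.8637

F = 0.864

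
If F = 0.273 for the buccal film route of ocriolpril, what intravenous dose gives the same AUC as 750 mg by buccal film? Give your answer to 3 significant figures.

D_iv = 205 mg

Systemic exposure from an extravascular dose = F × D_ev, so the equivalent IV dose is F × D_ev.
D_iv = F × D_ev = 0.273 × 750 = 204.75 mg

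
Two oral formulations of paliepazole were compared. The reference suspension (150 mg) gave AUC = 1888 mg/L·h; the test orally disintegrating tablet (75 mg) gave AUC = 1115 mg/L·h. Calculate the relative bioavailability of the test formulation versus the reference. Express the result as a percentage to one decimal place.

F_rel = 118.1%

F_rel = (AUC_test/D_test) / (AUC_ref/D_ref)
      = (1115/75) / (1888/150)
      = 14.8667 / 12.5867 = 1.1811 = 118.11%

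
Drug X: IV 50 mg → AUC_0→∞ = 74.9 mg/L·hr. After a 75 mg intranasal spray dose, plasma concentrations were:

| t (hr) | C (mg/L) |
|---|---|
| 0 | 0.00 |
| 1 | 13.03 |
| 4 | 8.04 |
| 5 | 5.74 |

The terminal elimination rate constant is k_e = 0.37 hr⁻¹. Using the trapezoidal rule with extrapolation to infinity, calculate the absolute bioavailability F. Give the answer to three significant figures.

F = 0.539

Trapezoidal AUC_0→5 (intranasal spray):
  [0→1]: (0.00+13.03)/2 × 1 = 6.515
  [1→4]: (13.03+8.04)/2 × 3 = 31.605
  [4→5]: (8.04+5.74)/2 × 1 = 6.89
  Sum = 45.01 mg/L·hr
Tail: C_last/k_e = 5.74/0.37 = 15.514
AUC_0→∞ (intranasal spray) = 45.01 + 15.514 = 60.524 mg/L·hr
F = (AUC_ev/D_ev)/(AUC_iv/D_iv) = (60.524/75)/(74.9/50) = 0.806987/1.498 = 0.5387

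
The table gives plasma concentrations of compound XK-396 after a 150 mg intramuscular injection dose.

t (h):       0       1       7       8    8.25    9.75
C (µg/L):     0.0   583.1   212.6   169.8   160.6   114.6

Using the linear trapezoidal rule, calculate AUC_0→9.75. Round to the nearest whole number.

AUC = 3118 µg/L·h

Trapezoidal AUC_0→9.75:
  [0→1]: (0.0+583.1)/2 × 1 = 291.55
  [1→7]: (583.1+212.6)/2 × 6 = 2387.1
  [7→8]: (212.6+169.8)/2 × 1 = 191.2
  [8→8.25]: (169.8+160.6)/2 × 0.25 = 41.3
  [8.25→9.75]: (160.6+114.6)/2 × 1.5 = 206.4
  Sum = 3117.55 µg/L·h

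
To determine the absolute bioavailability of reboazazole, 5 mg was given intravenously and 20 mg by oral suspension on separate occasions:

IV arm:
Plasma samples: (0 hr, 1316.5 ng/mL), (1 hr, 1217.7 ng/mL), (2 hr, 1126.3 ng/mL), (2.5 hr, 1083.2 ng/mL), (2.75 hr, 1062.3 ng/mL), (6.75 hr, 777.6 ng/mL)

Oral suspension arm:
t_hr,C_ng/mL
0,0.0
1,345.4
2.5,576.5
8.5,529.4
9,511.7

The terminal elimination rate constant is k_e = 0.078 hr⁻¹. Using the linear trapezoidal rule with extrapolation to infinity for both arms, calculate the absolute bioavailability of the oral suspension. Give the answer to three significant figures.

Trapezoidal AUC_0→6.75 (IV):
  [0→1]: (1316.5+1217.7)/2 × 1 = 1267.1
  [1→2]: (1217.7+1126.3)/2 × 1 = 1172.0
  [2→2.5]: (1126.3+1083.2)/2 × 0.5 = 552.375
  [2.5→2.75]: (1083.2+1062.3)/2 × 0.25 = 268.1875
  [2.75→6.75]: (1062.3+777.6)/2 × 4 = 3679.8
  Sum = 6939.4625 ng/mL·hr
IV tail: 777.6/0.078 = 9969.231; AUC_iv,0→∞ = 6939.4625 + 9969.231 = 16908.6935 ng/mL·hr
Trapezoidal AUC_0→9 (oral suspension):
  [0→1]: (0.0+345.4)/2 × 1 = 172.7
  [1→2.5]: (345.4+576.5)/2 × 1.5 = 691.425
  [2.5→8.5]: (576.5+529.4)/2 × 6 = 3317.7
  [8.5→9]: (529.4+511.7)/2 × 0.5 = 260.275
  Sum = 4442.1 ng/mL·hr
oral suspension tail: 511.7/0.078 = 6560.256; AUC_ev,0→∞ = 4442.1 + 6560.256 = 11002.356 ng/mL·hr
F = (AUC_ev/D_ev)/(AUC_iv/D_iv) = (11002.356/20)/(16908.6935/5) = 550.1178/3381.7387 = 0.1627

F = 0.163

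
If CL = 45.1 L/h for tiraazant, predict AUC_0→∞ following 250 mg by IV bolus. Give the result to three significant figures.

AUC_0→∞ = Dose_iv / CL
        = 250 / 45.1 = 5.54324 mg/L·h

AUC = 5.54 mg/L·h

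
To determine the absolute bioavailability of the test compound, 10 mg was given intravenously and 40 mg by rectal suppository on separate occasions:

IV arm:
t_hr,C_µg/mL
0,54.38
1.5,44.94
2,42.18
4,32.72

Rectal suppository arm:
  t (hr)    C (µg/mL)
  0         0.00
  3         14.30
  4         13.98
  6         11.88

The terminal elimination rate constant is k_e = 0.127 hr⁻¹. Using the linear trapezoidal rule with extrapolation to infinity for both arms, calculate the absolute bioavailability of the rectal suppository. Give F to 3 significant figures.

F = 0.0904

Trapezoidal AUC_0→4 (IV):
  [0→1.5]: (54.38+44.94)/2 × 1.5 = 74.49
  [1.5→2]: (44.94+42.18)/2 × 0.5 = 21.78
  [2→4]: (42.18+32.72)/2 × 2 = 74.9
  Sum = 171.17 µg/mL·hr
IV tail: 32.72/0.127 = 257.638; AUC_iv,0→∞ = 171.17 + 257.638 = 428.808 µg/mL·hr
Trapezoidal AUC_0→6 (rectal suppository):
  [0→3]: (0.00+14.30)/2 × 3 = 21.45
  [3→4]: (14.30+13.98)/2 × 1 = 14.14
  [4→6]: (13.98+11.88)/2 × 2 = 25.86
  Sum = 61.45 µg/mL·hr
rectal suppository tail: 11.88/0.127 = 93.543; AUC_ev,0→∞ = 61.45 + 93.543 = 154.993 µg/mL·hr
F = (AUC_ev/D_ev)/(AUC_iv/D_iv) = (154.993/40)/(428.808/10) = 3.874825/42.8808 = 0.0904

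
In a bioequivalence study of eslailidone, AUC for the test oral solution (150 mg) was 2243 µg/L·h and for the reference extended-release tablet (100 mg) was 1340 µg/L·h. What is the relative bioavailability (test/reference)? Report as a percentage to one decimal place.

F_rel = 111.6%

F_rel = (AUC_test/D_test) / (AUC_ref/D_ref)
      = (2243/150) / (1340/100)
      = 14.9533 / 13.4 = 1.1159 = 111.59%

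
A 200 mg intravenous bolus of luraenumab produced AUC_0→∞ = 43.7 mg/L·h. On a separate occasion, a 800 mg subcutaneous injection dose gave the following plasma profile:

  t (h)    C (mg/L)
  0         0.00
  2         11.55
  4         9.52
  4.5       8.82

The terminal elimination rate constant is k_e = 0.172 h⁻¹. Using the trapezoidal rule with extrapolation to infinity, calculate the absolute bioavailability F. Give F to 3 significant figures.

F = 0.506

Trapezoidal AUC_0→4.5 (subcutaneous injection):
  [0→2]: (0.00+11.55)/2 × 2 = 11.55
  [2→4]: (11.55+9.52)/2 × 2 = 21.07
  [4→4.5]: (9.52+8.82)/2 × 0.5 = 4.585
  Sum = 37.205 mg/L·h
Tail: C_last/k_e = 8.82/0.172 = 51.279
AUC_0→∞ (subcutaneous injection) = 37.205 + 51.279 = 88.484 mg/L·h
F = (AUC_ev/D_ev)/(AUC_iv/D_iv) = (88.484/800)/(43.7/200) = 0.110605/0.2185 = 0.5062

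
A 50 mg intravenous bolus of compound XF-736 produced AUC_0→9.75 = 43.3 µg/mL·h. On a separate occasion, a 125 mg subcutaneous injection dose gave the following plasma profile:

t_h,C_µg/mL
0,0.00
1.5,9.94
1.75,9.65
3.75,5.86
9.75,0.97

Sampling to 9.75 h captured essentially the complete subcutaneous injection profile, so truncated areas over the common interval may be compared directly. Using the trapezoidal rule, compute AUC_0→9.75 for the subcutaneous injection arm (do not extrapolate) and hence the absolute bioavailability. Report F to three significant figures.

F = 0.424

Trapezoidal AUC_0→9.75 (subcutaneous injection):
  [0→1.5]: (0.00+9.94)/2 × 1.5 = 7.455
  [1.5→1.75]: (9.94+9.65)/2 × 0.25 = 2.44875
  [1.75→3.75]: (9.65+5.86)/2 × 2 = 15.51
  [3.75→9.75]: (5.86+0.97)/2 × 6 = 20.49
  Sum = 45.90375 µg/mL·h
F = (AUC_ev/D_ev)/(AUC_iv/D_iv) = (45.90375/125)/(43.3/50) = 0.36723/0.866 = 0.4241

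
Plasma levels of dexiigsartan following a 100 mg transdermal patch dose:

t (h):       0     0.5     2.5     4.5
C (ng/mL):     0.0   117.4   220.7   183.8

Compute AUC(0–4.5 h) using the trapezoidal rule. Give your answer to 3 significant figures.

Trapezoidal AUC_0→4.5:
  [0→0.5]: (0.0+117.4)/2 × 0.5 = 29.35
  [0.5→2.5]: (117.4+220.7)/2 × 2 = 338.1
  [2.5→4.5]: (220.7+183.8)/2 × 2 = 404.5
  Sum = 771.95 ng/mL·h

AUC = 772 ng/mL·h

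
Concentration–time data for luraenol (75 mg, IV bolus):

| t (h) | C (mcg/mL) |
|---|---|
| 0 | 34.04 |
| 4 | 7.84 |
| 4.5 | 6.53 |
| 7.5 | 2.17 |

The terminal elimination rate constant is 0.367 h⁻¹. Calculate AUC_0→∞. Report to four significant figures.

Trapezoidal AUC_0→7.5:
  [0→4]: (34.04+7.84)/2 × 4 = 83.76
  [4→4.5]: (7.84+6.53)/2 × 0.5 = 3.5925
  [4.5→7.5]: (6.53+2.17)/2 × 3 = 13.05
  Sum = 100.4025 mcg/mL·h
Extrapolated tail: C_last / k_e = 2.17 / 0.367 = 5.913
AUC_0→∞ = 100.4025 + 5.913 = 106.3155 mcg/mL·h

AUC = 106.3 mcg/mL·h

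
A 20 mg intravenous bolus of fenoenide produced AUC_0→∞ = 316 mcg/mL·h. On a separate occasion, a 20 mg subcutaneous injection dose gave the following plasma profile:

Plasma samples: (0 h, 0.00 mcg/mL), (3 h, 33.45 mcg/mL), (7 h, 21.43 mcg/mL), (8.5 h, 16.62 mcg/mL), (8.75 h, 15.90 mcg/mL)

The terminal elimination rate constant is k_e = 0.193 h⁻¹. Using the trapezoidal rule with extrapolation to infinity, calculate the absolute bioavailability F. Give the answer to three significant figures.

F = 0.870

Trapezoidal AUC_0→8.75 (subcutaneous injection):
  [0→3]: (0.00+33.45)/2 × 3 = 50.175
  [3→7]: (33.45+21.43)/2 × 4 = 109.76
  [7→8.5]: (21.43+16.62)/2 × 1.5 = 28.5375
  [8.5→8.75]: (16.62+15.90)/2 × 0.25 = 4.065
  Sum = 192.5375 mcg/mL·h
Tail: C_last/k_e = 15.90/0.193 = 82.383
AUC_0→∞ (subcutaneous injection) = 192.5375 + 82.383 = 274.9205 mcg/mL·h
F = (AUC_ev/D_ev)/(AUC_iv/D_iv) = (274.9205/20)/(316/20) = 13.746025/15.8 = 0.8700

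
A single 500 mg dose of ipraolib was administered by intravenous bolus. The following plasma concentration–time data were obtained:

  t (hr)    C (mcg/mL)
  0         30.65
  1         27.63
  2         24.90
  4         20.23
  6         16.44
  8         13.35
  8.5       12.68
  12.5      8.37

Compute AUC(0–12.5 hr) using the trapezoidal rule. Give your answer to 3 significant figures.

AUC = 216 mcg/mL·hr

Trapezoidal AUC_0→12.5:
  [0→1]: (30.65+27.63)/2 × 1 = 29.14
  [1→2]: (27.63+24.90)/2 × 1 = 26.265
  [2→4]: (24.90+20.23)/2 × 2 = 45.13
  [4→6]: (20.23+16.44)/2 × 2 = 36.67
  [6→8]: (16.44+13.35)/2 × 2 = 29.79
  [8→8.5]: (13.35+12.68)/2 × 0.5 = 6.5075
  [8.5→12.5]: (12.68+8.37)/2 × 4 = 42.1
  Sum = 215.6025 mcg/mL·hr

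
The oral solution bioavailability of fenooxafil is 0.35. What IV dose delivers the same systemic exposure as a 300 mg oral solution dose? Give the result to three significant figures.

Systemic exposure from an extravascular dose = F × D_ev, so the equivalent IV dose is F × D_ev.
D_iv = F × D_ev = 0.35 × 300 = 105 mg

D_iv = 105 mg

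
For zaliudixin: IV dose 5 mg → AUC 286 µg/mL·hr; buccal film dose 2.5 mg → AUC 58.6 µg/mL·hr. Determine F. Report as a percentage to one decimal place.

F = (AUC_ev / D_ev) / (AUC_iv / D_iv)
  = (58.6/2.5) / (286/5)
  = 23.44 / 57.2 = 0.4098
  = 40.98%

F = 41.0%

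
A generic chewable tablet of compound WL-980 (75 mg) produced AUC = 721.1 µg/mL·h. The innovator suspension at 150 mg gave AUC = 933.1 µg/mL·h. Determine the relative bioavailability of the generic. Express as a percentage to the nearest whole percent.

F_rel = (AUC_test/D_test) / (AUC_ref/D_ref)
      = (721.1/75) / (933.1/150)
      = 9.61467 / 6.22067 = 1.5456 = 154.56%

F_rel = 155%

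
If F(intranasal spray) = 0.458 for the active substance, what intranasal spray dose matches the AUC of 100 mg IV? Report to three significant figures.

For equal systemic exposure: F × D_ev = D_iv
D_ev = D_iv / F = 100 / 0.458 = 218.341 mg

D_intranasal = 218 mg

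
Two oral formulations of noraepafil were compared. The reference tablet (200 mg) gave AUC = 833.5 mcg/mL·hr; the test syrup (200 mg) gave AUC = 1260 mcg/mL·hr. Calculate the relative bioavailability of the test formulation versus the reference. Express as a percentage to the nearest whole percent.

F_rel = 151%

F_rel = (AUC_test/D_test) / (AUC_ref/D_ref)
      = (1260/200) / (833.5/200)
      = 6.3 / 4.1675 = 1.5117 = 151.17%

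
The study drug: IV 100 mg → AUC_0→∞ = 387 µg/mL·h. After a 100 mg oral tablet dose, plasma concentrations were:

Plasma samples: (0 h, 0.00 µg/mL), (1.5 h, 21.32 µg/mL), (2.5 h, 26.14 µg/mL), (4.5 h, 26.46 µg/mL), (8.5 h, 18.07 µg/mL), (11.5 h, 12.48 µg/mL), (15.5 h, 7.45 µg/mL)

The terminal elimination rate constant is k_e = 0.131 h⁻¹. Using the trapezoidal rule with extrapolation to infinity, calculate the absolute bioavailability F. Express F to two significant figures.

Trapezoidal AUC_0→15.5 (oral tablet):
  [0→1.5]: (0.00+21.32)/2 × 1.5 = 15.99
  [1.5→2.5]: (21.32+26.14)/2 × 1 = 23.73
  [2.5→4.5]: (26.14+26.46)/2 × 2 = 52.6
  [4.5→8.5]: (26.46+18.07)/2 × 4 = 89.06
  [8.5→11.5]: (18.07+12.48)/2 × 3 = 45.825
  [11.5→15.5]: (12.48+7.45)/2 × 4 = 39.86
  Sum = 267.065 µg/mL·h
Tail: C_last/k_e = 7.45/0.131 = 56.870
AUC_0→∞ (oral tablet) = 267.065 + 56.870 = 323.935 µg/mL·h
F = (AUC_ev/D_ev)/(AUC_iv/D_iv) = (323.935/100)/(387/100) = 3.23935/3.87 = 0.8370

F = 0.84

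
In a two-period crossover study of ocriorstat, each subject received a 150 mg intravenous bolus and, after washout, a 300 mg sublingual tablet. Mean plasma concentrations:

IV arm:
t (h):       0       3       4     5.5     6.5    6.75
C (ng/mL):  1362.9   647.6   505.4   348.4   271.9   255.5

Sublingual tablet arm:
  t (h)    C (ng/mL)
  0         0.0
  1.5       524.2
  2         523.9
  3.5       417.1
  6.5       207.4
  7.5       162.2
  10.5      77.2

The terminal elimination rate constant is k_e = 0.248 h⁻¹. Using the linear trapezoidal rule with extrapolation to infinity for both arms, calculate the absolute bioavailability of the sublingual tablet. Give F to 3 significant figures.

Trapezoidal AUC_0→6.75 (IV):
  [0→3]: (1362.9+647.6)/2 × 3 = 3015.75
  [3→4]: (647.6+505.4)/2 × 1 = 576.5
  [4→5.5]: (505.4+348.4)/2 × 1.5 = 640.35
  [5.5→6.5]: (348.4+271.9)/2 × 1 = 310.15
  [6.5→6.75]: (271.9+255.5)/2 × 0.25 = 65.925
  Sum = 4608.675 ng/mL·h
IV tail: 255.5/0.248 = 1030.242; AUC_iv,0→∞ = 4608.675 + 1030.242 = 5638.917 ng/mL·h
Trapezoidal AUC_0→10.5 (sublingual tablet):
  [0→1.5]: (0.0+524.2)/2 × 1.5 = 393.15
  [1.5→2]: (524.2+523.9)/2 × 0.5 = 262.025
  [2→3.5]: (523.9+417.1)/2 × 1.5 = 705.75
  [3.5→6.5]: (417.1+207.4)/2 × 3 = 936.75
  [6.5→7.5]: (207.4+162.2)/2 × 1 = 184.8
  [7.5→10.5]: (162.2+77.2)/2 × 3 = 359.1
  Sum = 2841.575 ng/mL·h
sublingual tablet tail: 77.2/0.248 = 311.290; AUC_ev,0→∞ = 2841.575 + 311.290 = 3152.865 ng/mL·h
F = (AUC_ev/D_ev)/(AUC_iv/D_iv) = (3152.865/300)/(5638.917/150) = 10.50955/37.59278 = 0.2796

F = 0.280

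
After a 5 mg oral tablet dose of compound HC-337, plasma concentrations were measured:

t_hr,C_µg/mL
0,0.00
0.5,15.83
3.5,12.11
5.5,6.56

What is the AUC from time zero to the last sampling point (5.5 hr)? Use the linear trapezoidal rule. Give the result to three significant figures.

Trapezoidal AUC_0→5.5:
  [0→0.5]: (0.00+15.83)/2 × 0.5 = 3.9575
  [0.5→3.5]: (15.83+12.11)/2 × 3 = 41.91
  [3.5→5.5]: (12.11+6.56)/2 × 2 = 18.67
  Sum = 64.5375 µg/mL·hr

AUC = 64.5 µg/mL·hr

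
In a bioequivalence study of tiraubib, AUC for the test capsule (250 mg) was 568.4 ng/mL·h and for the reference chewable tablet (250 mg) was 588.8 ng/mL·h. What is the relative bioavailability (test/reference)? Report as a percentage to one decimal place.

F_rel = (AUC_test/D_test) / (AUC_ref/D_ref)
      = (568.4/250) / (588.8/250)
      = 2.2736 / 2.3552 = 0.9654 = 96.54%

F_rel = 96.5%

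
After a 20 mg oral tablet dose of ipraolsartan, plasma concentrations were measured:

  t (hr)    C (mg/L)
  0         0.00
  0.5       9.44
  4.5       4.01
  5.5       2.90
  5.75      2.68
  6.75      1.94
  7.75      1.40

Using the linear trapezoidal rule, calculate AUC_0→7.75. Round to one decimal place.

AUC = 37.4 mg/L·hr

Trapezoidal AUC_0→7.75:
  [0→0.5]: (0.00+9.44)/2 × 0.5 = 2.36
  [0.5→4.5]: (9.44+4.01)/2 × 4 = 26.9
  [4.5→5.5]: (4.01+2.90)/2 × 1 = 3.455
  [5.5→5.75]: (2.90+2.68)/2 × 0.25 = 0.6975
  [5.75→6.75]: (2.68+1.94)/2 × 1 = 2.31
  [6.75→7.75]: (1.94+1.40)/2 × 1 = 1.67
  Sum = 37.3925 mg/L·hr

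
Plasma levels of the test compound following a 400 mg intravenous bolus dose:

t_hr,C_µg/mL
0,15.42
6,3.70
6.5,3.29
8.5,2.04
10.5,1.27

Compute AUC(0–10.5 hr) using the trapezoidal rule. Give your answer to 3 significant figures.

Trapezoidal AUC_0→10.5:
  [0→6]: (15.42+3.70)/2 × 6 = 57.36
  [6→6.5]: (3.70+3.29)/2 × 0.5 = 1.7475
  [6.5→8.5]: (3.29+2.04)/2 × 2 = 5.33
  [8.5→10.5]: (2.04+1.27)/2 × 2 = 3.31
  Sum = 67.7475 µg/mL·hr

AUC = 67.7 µg/mL·hr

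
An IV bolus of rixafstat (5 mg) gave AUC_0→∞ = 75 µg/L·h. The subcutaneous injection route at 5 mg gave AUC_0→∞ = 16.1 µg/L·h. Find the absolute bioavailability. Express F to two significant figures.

F = 0.21

F = (AUC_ev / D_ev) / (AUC_iv / D_iv)
  = (16.1/5) / (75/5)
  = 3.22 / 15 = 0.2147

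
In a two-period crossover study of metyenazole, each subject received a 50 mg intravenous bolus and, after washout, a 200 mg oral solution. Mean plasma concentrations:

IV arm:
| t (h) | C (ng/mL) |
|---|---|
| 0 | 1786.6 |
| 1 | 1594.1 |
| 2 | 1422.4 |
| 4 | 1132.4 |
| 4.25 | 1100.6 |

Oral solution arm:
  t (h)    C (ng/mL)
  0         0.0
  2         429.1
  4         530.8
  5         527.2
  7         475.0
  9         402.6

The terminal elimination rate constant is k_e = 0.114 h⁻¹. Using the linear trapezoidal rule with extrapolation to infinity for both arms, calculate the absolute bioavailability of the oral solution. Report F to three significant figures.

F = 0.117

Trapezoidal AUC_0→4.25 (IV):
  [0→1]: (1786.6+1594.1)/2 × 1 = 1690.35
  [1→2]: (1594.1+1422.4)/2 × 1 = 1508.25
  [2→4]: (1422.4+1132.4)/2 × 2 = 2554.8
  [4→4.25]: (1132.4+1100.6)/2 × 0.25 = 279.125
  Sum = 6032.525 ng/mL·h
IV tail: 1100.6/0.114 = 9654.386; AUC_iv,0→∞ = 6032.525 + 9654.386 = 15686.911 ng/mL·h
Trapezoidal AUC_0→9 (oral solution):
  [0→2]: (0.0+429.1)/2 × 2 = 429.1
  [2→4]: (429.1+530.8)/2 × 2 = 959.9
  [4→5]: (530.8+527.2)/2 × 1 = 529.0
  [5→7]: (527.2+475.0)/2 × 2 = 1002.2
  [7→9]: (475.0+402.6)/2 × 2 = 877.6
  Sum = 3797.8 ng/mL·h
oral solution tail: 402.6/0.114 = 3531.579; AUC_ev,0→∞ = 3797.8 + 3531.579 = 7329.379 ng/mL·h
F = (AUC_ev/D_ev)/(AUC_iv/D_iv) = (7329.379/200)/(15686.911/50) = 36.646895/313.73822 = 0.1168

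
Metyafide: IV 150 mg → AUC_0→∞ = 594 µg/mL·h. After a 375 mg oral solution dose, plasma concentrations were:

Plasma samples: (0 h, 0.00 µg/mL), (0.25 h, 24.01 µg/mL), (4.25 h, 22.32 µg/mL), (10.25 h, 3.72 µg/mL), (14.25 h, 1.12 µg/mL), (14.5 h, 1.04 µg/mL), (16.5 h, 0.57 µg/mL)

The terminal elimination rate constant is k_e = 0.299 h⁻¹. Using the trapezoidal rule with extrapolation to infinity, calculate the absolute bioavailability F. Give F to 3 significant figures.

F = 0.126

Trapezoidal AUC_0→16.5 (oral solution):
  [0→0.25]: (0.00+24.01)/2 × 0.25 = 3.00125
  [0.25→4.25]: (24.01+22.32)/2 × 4 = 92.66
  [4.25→10.25]: (22.32+3.72)/2 × 6 = 78.12
  [10.25→14.25]: (3.72+1.12)/2 × 4 = 9.68
  [14.25→14.5]: (1.12+1.04)/2 × 0.25 = 0.27
  [14.5→16.5]: (1.04+0.57)/2 × 2 = 1.61
  Sum = 185.34125 µg/mL·h
Tail: C_last/k_e = 0.57/0.299 = 1.906
AUC_0→∞ (oral solution) = 185.34125 + 1.906 = 187.24725 µg/mL·h
F = (AUC_ev/D_ev)/(AUC_iv/D_iv) = (187.24725/375)/(594/150) = 0.499326/3.96 = 0.1261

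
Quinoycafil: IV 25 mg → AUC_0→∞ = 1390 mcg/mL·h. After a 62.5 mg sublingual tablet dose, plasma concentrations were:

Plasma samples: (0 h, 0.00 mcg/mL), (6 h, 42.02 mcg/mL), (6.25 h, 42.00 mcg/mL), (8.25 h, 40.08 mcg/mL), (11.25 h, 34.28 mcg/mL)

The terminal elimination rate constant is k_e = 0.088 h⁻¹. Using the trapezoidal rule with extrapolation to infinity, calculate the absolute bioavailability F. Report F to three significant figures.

F = 0.207

Trapezoidal AUC_0→11.25 (sublingual tablet):
  [0→6]: (0.00+42.02)/2 × 6 = 126.06
  [6→6.25]: (42.02+42.00)/2 × 0.25 = 10.5025
  [6.25→8.25]: (42.00+40.08)/2 × 2 = 82.08
  [8.25→11.25]: (40.08+34.28)/2 × 3 = 111.54
  Sum = 330.1825 mcg/mL·h
Tail: C_last/k_e = 34.28/0.088 = 389.545
AUC_0→∞ (sublingual tablet) = 330.1825 + 389.545 = 719.7275 mcg/mL·h
F = (AUC_ev/D_ev)/(AUC_iv/D_iv) = (719.7275/62.5)/(1390/25) = 11.51564/55.6 = 0.2071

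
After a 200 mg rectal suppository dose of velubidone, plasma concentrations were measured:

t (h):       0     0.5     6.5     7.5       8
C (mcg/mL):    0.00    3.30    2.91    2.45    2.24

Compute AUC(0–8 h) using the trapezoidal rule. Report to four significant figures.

Trapezoidal AUC_0→8:
  [0→0.5]: (0.00+3.30)/2 × 0.5 = 0.825
  [0.5→6.5]: (3.30+2.91)/2 × 6 = 18.63
  [6.5→7.5]: (2.91+2.45)/2 × 1 = 2.68
  [7.5→8]: (2.45+2.24)/2 × 0.5 = 1.1725
  Sum = 23.3075 mcg/mL·h

AUC = 23.31 mcg/mL·h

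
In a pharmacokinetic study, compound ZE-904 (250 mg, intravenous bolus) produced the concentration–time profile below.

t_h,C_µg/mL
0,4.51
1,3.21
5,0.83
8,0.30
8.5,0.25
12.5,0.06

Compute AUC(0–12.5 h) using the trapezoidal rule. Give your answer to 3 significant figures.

Trapezoidal AUC_0→12.5:
  [0→1]: (4.51+3.21)/2 × 1 = 3.86
  [1→5]: (3.21+0.83)/2 × 4 = 8.08
  [5→8]: (0.83+0.30)/2 × 3 = 1.695
  [8→8.5]: (0.30+0.25)/2 × 0.5 = 0.1375
  [8.5→12.5]: (0.25+0.06)/2 × 4 = 0.62
  Sum = 14.3925 µg/mL·h

AUC = 14.4 µg/mL·h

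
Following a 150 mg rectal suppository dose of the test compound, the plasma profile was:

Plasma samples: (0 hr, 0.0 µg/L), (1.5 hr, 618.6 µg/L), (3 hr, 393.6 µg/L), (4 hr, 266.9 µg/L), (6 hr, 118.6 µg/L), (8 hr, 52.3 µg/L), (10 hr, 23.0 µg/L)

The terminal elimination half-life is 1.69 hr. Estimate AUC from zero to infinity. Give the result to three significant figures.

AUC = 2240 µg/L·hr

Trapezoidal AUC_0→10:
  [0→1.5]: (0.0+618.6)/2 × 1.5 = 463.95
  [1.5→3]: (618.6+393.6)/2 × 1.5 = 759.15
  [3→4]: (393.6+266.9)/2 × 1 = 330.25
  [4→6]: (266.9+118.6)/2 × 2 = 385.5
  [6→8]: (118.6+52.3)/2 × 2 = 170.9
  [8→10]: (52.3+23.0)/2 × 2 = 75.3
  Sum = 2185.05 µg/L·hr
k_e = ln2 / t½ = 0.693147 / 1.69 = 0.4101 hr^-1
Extrapolated tail: C_last / k_e = 23.0 / 0.4101 = 56.084
AUC_0→∞ = 2185.05 + 56.084 = 2241.134 µg/L·hr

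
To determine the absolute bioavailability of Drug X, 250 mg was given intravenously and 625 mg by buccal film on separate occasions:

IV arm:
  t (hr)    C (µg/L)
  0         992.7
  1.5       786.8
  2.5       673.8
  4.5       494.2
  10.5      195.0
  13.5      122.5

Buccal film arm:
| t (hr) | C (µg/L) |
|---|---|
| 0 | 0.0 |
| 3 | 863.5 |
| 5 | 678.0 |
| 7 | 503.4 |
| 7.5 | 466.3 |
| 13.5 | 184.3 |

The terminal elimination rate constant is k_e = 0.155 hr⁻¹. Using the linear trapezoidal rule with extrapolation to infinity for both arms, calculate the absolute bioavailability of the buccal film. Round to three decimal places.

F = 0.451

Trapezoidal AUC_0→13.5 (IV):
  [0→1.5]: (992.7+786.8)/2 × 1.5 = 1334.625
  [1.5→2.5]: (786.8+673.8)/2 × 1 = 730.3
  [2.5→4.5]: (673.8+494.2)/2 × 2 = 1168.0
  [4.5→10.5]: (494.2+195.0)/2 × 6 = 2067.6
  [10.5→13.5]: (195.0+122.5)/2 × 3 = 476.25
  Sum = 5776.775 µg/L·hr
IV tail: 122.5/0.155 = 790.323; AUC_iv,0→∞ = 5776.775 + 790.323 = 6567.098 µg/L·hr
Trapezoidal AUC_0→13.5 (buccal film):
  [0→3]: (0.0+863.5)/2 × 3 = 1295.25
  [3→5]: (863.5+678.0)/2 × 2 = 1541.5
  [5→7]: (678.0+503.4)/2 × 2 = 1181.4
  [7→7.5]: (503.4+466.3)/2 × 0.5 = 242.425
  [7.5→13.5]: (466.3+184.3)/2 × 6 = 1951.8
  Sum = 6212.375 µg/L·hr
buccal film tail: 184.3/0.155 = 1189.032; AUC_ev,0→∞ = 6212.375 + 1189.032 = 7401.407 µg/L·hr
F = (AUC_ev/D_ev)/(AUC_iv/D_iv) = (7401.407/625)/(6567.098/250) = 11.8423/26.268392 = 0.4508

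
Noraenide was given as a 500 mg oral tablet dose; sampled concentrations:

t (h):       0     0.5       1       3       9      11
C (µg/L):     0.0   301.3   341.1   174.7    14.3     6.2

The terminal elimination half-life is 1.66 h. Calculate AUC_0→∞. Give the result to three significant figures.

AUC = 1350 µg/L·h

Trapezoidal AUC_0→11:
  [0→0.5]: (0.0+301.3)/2 × 0.5 = 75.325
  [0.5→1]: (301.3+341.1)/2 × 0.5 = 160.6
  [1→3]: (341.1+174.7)/2 × 2 = 515.8
  [3→9]: (174.7+14.3)/2 × 6 = 567.0
  [9→11]: (14.3+6.2)/2 × 2 = 20.5
  Sum = 1339.225 µg/L·h
k_e = ln2 / t½ = 0.693147 / 1.66 = 0.4176 h^-1
Extrapolated tail: C_last / k_e = 6.2 / 0.4176 = 14.847
AUC_0→∞ = 1339.225 + 14.847 = 1354.072 µg/L·h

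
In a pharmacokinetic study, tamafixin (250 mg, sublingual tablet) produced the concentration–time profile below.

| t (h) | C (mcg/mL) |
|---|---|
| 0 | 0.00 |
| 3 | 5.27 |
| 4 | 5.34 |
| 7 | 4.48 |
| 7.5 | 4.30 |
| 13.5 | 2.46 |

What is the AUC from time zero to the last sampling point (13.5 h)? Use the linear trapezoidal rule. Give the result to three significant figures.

Trapezoidal AUC_0→13.5:
  [0→3]: (0.00+5.27)/2 × 3 = 7.905
  [3→4]: (5.27+5.34)/2 × 1 = 5.305
  [4→7]: (5.34+4.48)/2 × 3 = 14.73
  [7→7.5]: (4.48+4.30)/2 × 0.5 = 2.195
  [7.5→13.5]: (4.30+2.46)/2 × 6 = 20.28
  Sum = 50.415 mcg/mL·h

AUC = 50.4 mcg/mL·h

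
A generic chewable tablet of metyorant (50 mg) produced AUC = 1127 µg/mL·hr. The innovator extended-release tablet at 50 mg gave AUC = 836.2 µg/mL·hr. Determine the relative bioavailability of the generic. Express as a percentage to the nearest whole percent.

F_rel = 135%

F_rel = (AUC_test/D_test) / (AUC_ref/D_ref)
      = (1127/50) / (836.2/50)
      = 22.54 / 16.724 = 1.3478 = 134.78%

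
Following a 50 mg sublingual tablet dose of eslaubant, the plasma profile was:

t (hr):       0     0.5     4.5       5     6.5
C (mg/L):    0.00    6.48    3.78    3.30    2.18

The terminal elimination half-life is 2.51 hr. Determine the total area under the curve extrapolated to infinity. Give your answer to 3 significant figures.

Trapezoidal AUC_0→6.5:
  [0→0.5]: (0.00+6.48)/2 × 0.5 = 1.62
  [0.5→4.5]: (6.48+3.78)/2 × 4 = 20.52
  [4.5→5]: (3.78+3.30)/2 × 0.5 = 1.77
  [5→6.5]: (3.30+2.18)/2 × 1.5 = 4.11
  Sum = 28.02 mg/L·hr
k_e = ln2 / t½ = 0.693147 / 2.51 = 0.2762 hr^-1
Extrapolated tail: C_last / k_e = 2.18 / 0.2762 = 7.893
AUC_0→∞ = 28.02 + 7.893 = 35.913 mg/L·hr

AUC = 35.9 mg/L·hr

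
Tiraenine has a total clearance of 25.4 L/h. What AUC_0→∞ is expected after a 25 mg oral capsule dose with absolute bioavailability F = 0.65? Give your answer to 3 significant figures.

AUC_0→∞ = F × Dose / CL
        = 0.65 × 25 / 25.4 = 0.639764 mg/L·h

AUC = 0.640 mg/L·h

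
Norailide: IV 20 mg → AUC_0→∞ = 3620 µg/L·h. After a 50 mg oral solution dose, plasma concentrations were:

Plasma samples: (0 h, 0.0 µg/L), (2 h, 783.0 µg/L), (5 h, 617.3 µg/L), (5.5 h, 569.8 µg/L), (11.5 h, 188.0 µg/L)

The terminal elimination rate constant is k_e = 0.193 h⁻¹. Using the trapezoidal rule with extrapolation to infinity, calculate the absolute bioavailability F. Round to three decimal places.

F = 0.710

Trapezoidal AUC_0→11.5 (oral solution):
  [0→2]: (0.0+783.0)/2 × 2 = 783.0
  [2→5]: (783.0+617.3)/2 × 3 = 2100.45
  [5→5.5]: (617.3+569.8)/2 × 0.5 = 296.775
  [5.5→11.5]: (569.8+188.0)/2 × 6 = 2273.4
  Sum = 5453.625 µg/L·h
Tail: C_last/k_e = 188.0/0.193 = 974.093
AUC_0→∞ (oral solution) = 5453.625 + 974.093 = 6427.718 µg/L·h
F = (AUC_ev/D_ev)/(AUC_iv/D_iv) = (6427.718/50)/(3620/20) = 128.55436/181 = 0.7102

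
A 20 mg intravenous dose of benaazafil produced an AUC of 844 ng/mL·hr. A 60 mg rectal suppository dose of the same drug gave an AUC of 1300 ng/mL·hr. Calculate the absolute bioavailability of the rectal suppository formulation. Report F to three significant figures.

F = (AUC_ev / D_ev) / (AUC_iv / D_iv)
  = (1300/60) / (844/20)
  = 21.6667 / 42.2 = 0.5134

F = 0.513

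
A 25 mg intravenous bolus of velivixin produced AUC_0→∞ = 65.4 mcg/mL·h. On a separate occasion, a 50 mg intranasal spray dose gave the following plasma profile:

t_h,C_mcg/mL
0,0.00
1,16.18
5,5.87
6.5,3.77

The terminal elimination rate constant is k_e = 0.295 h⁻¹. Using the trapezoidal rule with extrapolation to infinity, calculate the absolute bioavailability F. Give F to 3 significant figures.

F = 0.552

Trapezoidal AUC_0→6.5 (intranasal spray):
  [0→1]: (0.00+16.18)/2 × 1 = 8.09
  [1→5]: (16.18+5.87)/2 × 4 = 44.1
  [5→6.5]: (5.87+3.77)/2 × 1.5 = 7.23
  Sum = 59.42 mcg/mL·h
Tail: C_last/k_e = 3.77/0.295 = 12.780
AUC_0→∞ (intranasal spray) = 59.42 + 12.780 = 72.2 mcg/mL·h
F = (AUC_ev/D_ev)/(AUC_iv/D_iv) = (72.2/50)/(65.4/25) = 1.444/2.616 = 0.5520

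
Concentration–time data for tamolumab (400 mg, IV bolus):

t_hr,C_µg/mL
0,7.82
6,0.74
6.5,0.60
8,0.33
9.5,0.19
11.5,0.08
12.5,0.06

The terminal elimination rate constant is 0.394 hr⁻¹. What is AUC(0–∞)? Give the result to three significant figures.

Trapezoidal AUC_0→12.5:
  [0→6]: (7.82+0.74)/2 × 6 = 25.68
  [6→6.5]: (0.74+0.60)/2 × 0.5 = 0.335
  [6.5→8]: (0.60+0.33)/2 × 1.5 = 0.6975
  [8→9.5]: (0.33+0.19)/2 × 1.5 = 0.39
  [9.5→11.5]: (0.19+0.08)/2 × 2 = 0.27
  [11.5→12.5]: (0.08+0.06)/2 × 1 = 0.07
  Sum = 27.4425 µg/mL·hr
Extrapolated tail: C_last / k_e = 0.06 / 0.394 = 0.152
AUC_0→∞ = 27.4425 + 0.152 = 27.5945 µg/mL·hr

AUC = 27.6 µg/mL·hr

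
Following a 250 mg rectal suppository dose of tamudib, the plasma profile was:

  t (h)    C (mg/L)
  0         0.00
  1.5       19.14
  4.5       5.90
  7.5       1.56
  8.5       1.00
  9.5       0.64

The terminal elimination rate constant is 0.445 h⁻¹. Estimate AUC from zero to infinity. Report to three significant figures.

AUC = 66.6 mg/L·h

Trapezoidal AUC_0→9.5:
  [0→1.5]: (0.00+19.14)/2 × 1.5 = 14.355
  [1.5→4.5]: (19.14+5.90)/2 × 3 = 37.56
  [4.5→7.5]: (5.90+1.56)/2 × 3 = 11.19
  [7.5→8.5]: (1.56+1.00)/2 × 1 = 1.28
  [8.5→9.5]: (1.00+0.64)/2 × 1 = 0.82
  Sum = 65.205 mg/L·h
Extrapolated tail: C_last / k_e = 0.64 / 0.445 = 1.438
AUC_0→∞ = 65.205 + 1.438 = 66.643 mg/L·h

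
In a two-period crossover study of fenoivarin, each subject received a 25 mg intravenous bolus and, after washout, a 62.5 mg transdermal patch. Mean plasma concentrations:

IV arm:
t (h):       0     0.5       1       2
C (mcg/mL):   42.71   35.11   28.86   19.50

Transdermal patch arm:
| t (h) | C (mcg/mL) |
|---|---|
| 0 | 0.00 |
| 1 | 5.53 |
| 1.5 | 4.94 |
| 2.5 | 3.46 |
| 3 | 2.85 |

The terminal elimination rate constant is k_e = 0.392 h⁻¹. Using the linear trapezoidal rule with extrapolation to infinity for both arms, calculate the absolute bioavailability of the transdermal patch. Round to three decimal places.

Trapezoidal AUC_0→2 (IV):
  [0→0.5]: (42.71+35.11)/2 × 0.5 = 19.455
  [0.5→1]: (35.11+28.86)/2 × 0.5 = 15.9925
  [1→2]: (28.86+19.50)/2 × 1 = 24.18
  Sum = 59.6275 mcg/mL·h
IV tail: 19.50/0.392 = 49.745; AUC_iv,0→∞ = 59.6275 + 49.745 = 109.3725 mcg/mL·h
Trapezoidal AUC_0→3 (transdermal patch):
  [0→1]: (0.00+5.53)/2 × 1 = 2.765
  [1→1.5]: (5.53+4.94)/2 × 0.5 = 2.6175
  [1.5→2.5]: (4.94+3.46)/2 × 1 = 4.2
  [2.5→3]: (3.46+2.85)/2 × 0.5 = 1.5775
  Sum = 11.16 mcg/mL·h
transdermal patch tail: 2.85/0.392 = 7.270; AUC_ev,0→∞ = 11.16 + 7.270 = 18.43 mcg/mL·h
F = (AUC_ev/D_ev)/(AUC_iv/D_iv) = (18.43/62.5)/(109.3725/25) = 0.29488/4.3749 = 0.0674

F = 0.067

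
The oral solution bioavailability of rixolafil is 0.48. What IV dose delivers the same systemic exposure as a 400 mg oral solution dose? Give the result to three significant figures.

Systemic exposure from an extravascular dose = F × D_ev, so the equivalent IV dose is F × D_ev.
D_iv = F × D_ev = 0.48 × 400 = 192 mg

D_iv = 192 mg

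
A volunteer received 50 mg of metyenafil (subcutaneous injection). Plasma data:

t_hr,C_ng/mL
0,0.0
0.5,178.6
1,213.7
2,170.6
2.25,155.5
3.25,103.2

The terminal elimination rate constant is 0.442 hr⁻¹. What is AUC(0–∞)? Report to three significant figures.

AUC = 738 ng/mL·hr

Trapezoidal AUC_0→3.25:
  [0→0.5]: (0.0+178.6)/2 × 0.5 = 44.65
  [0.5→1]: (178.6+213.7)/2 × 0.5 = 98.075
  [1→2]: (213.7+170.6)/2 × 1 = 192.15
  [2→2.25]: (170.6+155.5)/2 × 0.25 = 40.7625
  [2.25→3.25]: (155.5+103.2)/2 × 1 = 129.35
  Sum = 504.9875 ng/mL·hr
Extrapolated tail: C_last / k_e = 103.2 / 0.442 = 233.484
AUC_0→∞ = 504.9875 + 233.484 = 738.4715 ng/mL·hr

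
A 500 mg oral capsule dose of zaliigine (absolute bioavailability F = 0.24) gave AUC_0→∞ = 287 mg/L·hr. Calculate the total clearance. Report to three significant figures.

CL = F × Dose / AUC_0→∞
   = 0.24 × 500 / 287 = 0.418118 L/hr

CL = 0.418 L/hr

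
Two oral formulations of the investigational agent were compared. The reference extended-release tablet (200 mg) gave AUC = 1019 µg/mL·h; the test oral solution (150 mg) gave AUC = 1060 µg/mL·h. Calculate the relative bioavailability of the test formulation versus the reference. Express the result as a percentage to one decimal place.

F_rel = (AUC_test/D_test) / (AUC_ref/D_ref)
      = (1060/150) / (1019/200)
      = 7.06667 / 5.095 = 1.3870 = 138.70%

F_rel = 138.7%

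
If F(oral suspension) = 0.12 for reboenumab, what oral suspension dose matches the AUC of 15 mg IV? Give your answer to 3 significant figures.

D_oral = 125 mg

For equal systemic exposure: F × D_ev = D_iv
D_ev = D_iv / F = 15 / 0.12 = 125 mg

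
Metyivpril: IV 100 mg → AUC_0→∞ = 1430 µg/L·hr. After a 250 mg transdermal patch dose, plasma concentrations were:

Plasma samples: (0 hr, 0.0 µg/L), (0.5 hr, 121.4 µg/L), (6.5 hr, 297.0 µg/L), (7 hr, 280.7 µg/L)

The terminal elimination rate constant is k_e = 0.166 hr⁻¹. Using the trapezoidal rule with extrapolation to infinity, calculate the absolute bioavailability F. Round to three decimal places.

F = 0.873

Trapezoidal AUC_0→7 (transdermal patch):
  [0→0.5]: (0.0+121.4)/2 × 0.5 = 30.35
  [0.5→6.5]: (121.4+297.0)/2 × 6 = 1255.2
  [6.5→7]: (297.0+280.7)/2 × 0.5 = 144.425
  Sum = 1429.975 µg/L·hr
Tail: C_last/k_e = 280.7/0.166 = 1690.964
AUC_0→∞ (transdermal patch) = 1429.975 + 1690.964 = 3120.939 µg/L·hr
F = (AUC_ev/D_ev)/(AUC_iv/D_iv) = (3120.939/250)/(1430/100) = 12.483756/14.3 = 0.8730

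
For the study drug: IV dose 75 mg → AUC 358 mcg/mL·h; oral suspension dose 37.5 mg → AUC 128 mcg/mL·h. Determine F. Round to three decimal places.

F = (AUC_ev / D_ev) / (AUC_iv / D_iv)
  = (128/37.5) / (358/75)
  = 3.41333 / 4.77333 = 0.7151

F = 0.715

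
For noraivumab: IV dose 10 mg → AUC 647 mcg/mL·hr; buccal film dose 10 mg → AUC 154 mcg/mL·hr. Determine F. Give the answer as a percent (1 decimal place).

F = 23.8%

F = (AUC_ev / D_ev) / (AUC_iv / D_iv)
  = (154/10) / (647/10)
  = 15.4 / 64.7 = 0.2380
  = 23.80%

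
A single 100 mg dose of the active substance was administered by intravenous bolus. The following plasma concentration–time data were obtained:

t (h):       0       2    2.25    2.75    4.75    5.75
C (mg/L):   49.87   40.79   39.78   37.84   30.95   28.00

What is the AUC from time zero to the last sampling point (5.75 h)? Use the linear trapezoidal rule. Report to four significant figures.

Trapezoidal AUC_0→5.75:
  [0→2]: (49.87+40.79)/2 × 2 = 90.66
  [2→2.25]: (40.79+39.78)/2 × 0.25 = 10.07125
  [2.25→2.75]: (39.78+37.84)/2 × 0.5 = 19.405
  [2.75→4.75]: (37.84+30.95)/2 × 2 = 68.79
  [4.75→5.75]: (30.95+28.00)/2 × 1 = 29.475
  Sum = 218.40125 mg/L·h

AUC = 218.4 mg/L·h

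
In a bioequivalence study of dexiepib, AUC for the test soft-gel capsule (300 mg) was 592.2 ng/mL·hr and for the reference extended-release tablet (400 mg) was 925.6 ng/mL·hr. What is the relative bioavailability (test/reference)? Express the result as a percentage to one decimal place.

F_rel = (AUC_test/D_test) / (AUC_ref/D_ref)
      = (592.2/300) / (925.6/400)
      = 1.974 / 2.314 = 0.8531 = 85.31%

F_rel = 85.3%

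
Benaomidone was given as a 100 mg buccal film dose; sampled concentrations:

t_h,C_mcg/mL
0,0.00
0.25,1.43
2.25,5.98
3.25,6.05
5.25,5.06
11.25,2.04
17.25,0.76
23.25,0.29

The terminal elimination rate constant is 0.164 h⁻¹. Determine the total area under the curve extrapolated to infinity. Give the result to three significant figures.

AUC = 59.3 mcg/mL·h

Trapezoidal AUC_0→23.25:
  [0→0.25]: (0.00+1.43)/2 × 0.25 = 0.17875
  [0.25→2.25]: (1.43+5.98)/2 × 2 = 7.41
  [2.25→3.25]: (5.98+6.05)/2 × 1 = 6.015
  [3.25→5.25]: (6.05+5.06)/2 × 2 = 11.11
  [5.25→11.25]: (5.06+2.04)/2 × 6 = 21.3
  [11.25→17.25]: (2.04+0.76)/2 × 6 = 8.4
  [17.25→23.25]: (0.76+0.29)/2 × 6 = 3.15
  Sum = 57.56375 mcg/mL·h
Extrapolated tail: C_last / k_e = 0.29 / 0.164 = 1.768
AUC_0→∞ = 57.56375 + 1.768 = 59.33175 mcg/mL·h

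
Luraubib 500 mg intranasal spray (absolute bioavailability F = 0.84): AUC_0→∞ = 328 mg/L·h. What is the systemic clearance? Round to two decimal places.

CL = F × Dose / AUC_0→∞
   = 0.84 × 500 / 328 = 1.28049 L/h

CL = 1.28 L/h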